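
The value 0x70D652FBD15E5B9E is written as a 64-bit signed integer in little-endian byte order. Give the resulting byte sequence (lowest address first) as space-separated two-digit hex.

Split into bytes (most-significant first): 70 D6 52 FB D1 5E 5B 9E.
In little-endian order the low byte comes first in memory.
So at ascending addresses the bytes are 9E 5B 5E D1 FB 52 D6 70.

9E 5B 5E D1 FB 52 D6 70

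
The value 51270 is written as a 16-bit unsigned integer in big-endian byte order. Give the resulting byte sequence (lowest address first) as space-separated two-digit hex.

C8 46

51270 in hexadecimal, padded to 16 bits, is 0xC846.
Split into bytes (most-significant first): C8 46.
Big-endian stores the most-significant byte at the lowest address.
So the memory order matches the most-significant-first order: C8 46.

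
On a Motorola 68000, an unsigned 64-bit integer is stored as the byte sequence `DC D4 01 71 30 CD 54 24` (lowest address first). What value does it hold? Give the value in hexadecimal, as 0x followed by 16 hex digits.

Big-endian: lowest address holds the most-significant byte.
The bytes are already most-significant first: 0xDCD4017130CD5424.

0xDCD4017130CD5424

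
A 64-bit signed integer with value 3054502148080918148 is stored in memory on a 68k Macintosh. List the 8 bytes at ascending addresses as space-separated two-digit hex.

2A 63 C5 85 2E 07 DE 84

3054502148080918148 in hexadecimal, padded to 64 bits, is 0x2A63C5852E07DE84.
Split into bytes (most-significant first): 2A 63 C5 85 2E 07 DE 84.
Big-endian stores the most-significant byte at the lowest address.
So the memory order matches the most-significant-first order: 2A 63 C5 85 2E 07 DE 84.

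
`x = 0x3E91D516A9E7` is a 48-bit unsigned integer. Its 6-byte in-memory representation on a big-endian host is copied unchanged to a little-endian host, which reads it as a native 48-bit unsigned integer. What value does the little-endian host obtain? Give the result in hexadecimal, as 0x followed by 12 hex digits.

0xE7A916D5913E

Stored big-endian, the bytes at ascending addresses are 3E 91 D5 16 A9 E7.
Read back as little-endian, the first byte is least significant, giving 0xE7A916D5913E.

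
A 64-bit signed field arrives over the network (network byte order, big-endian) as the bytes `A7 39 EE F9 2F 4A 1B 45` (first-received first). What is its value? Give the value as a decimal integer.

-6396819041695425723

Big-endian: lowest address holds the most-significant byte.
The bytes are already most-significant first: 0xA739EEF92F4A1B45.
Top bit is set, so as a signed 64-bit value this is 0xA739EEF92F4A1B45 − 2^64 = -6396819041695425723.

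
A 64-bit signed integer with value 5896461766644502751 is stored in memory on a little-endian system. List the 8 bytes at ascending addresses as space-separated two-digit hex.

DF 90 84 68 BC 70 D4 51

5896461766644502751 in hexadecimal, padded to 64 bits, is 0x51D470BC688490DF.
Split into bytes (most-significant first): 51 D4 70 BC 68 84 90 DF.
Little-endian stores the least-significant byte at the lowest address.
So at ascending addresses the bytes are DF 90 84 68 BC 70 D4 51.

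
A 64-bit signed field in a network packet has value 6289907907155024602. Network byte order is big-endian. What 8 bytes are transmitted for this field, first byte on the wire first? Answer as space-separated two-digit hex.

57 4A 3D EA 8B E5 5A DA

6289907907155024602 in hexadecimal, padded to 64 bits, is 0x574A3DEA8BE55ADA.
Split into bytes (most-significant first): 57 4A 3D EA 8B E5 5A DA.
Big-endian: lowest address holds the most-significant byte.
So the memory order matches the most-significant-first order: 57 4A 3D EA 8B E5 5A DA.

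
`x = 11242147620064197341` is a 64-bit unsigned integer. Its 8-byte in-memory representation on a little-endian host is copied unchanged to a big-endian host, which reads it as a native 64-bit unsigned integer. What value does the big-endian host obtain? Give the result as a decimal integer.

11242147620064197341 in 64-bit hexadecimal is 0x9C0421B26E6DFADD.
Stored little-endian, the bytes at ascending addresses are DD FA 6D 6E B2 21 04 9C.
Read back as big-endian, the last byte is least significant, giving 0xDDFA6D6EB221049C.
0xDDFA6D6EB221049C = 15995217348762076316.

15995217348762076316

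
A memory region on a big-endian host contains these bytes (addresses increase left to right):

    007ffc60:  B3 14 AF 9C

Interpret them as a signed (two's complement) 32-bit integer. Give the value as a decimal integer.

In big-endian order the high byte comes first in memory.
The bytes are already most-significant first: 0xB314AF9C.
Top bit is set, so as a signed 32-bit value this is 0xB314AF9C − 2^32 = -1290489956.

-1290489956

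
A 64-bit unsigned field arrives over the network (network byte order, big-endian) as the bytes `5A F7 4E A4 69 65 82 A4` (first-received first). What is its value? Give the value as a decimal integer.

6554794250710909604

Big-endian stores the most-significant byte at the lowest address.
The bytes are already most-significant first: 0x5AF74EA4696582A4.
0x5AF74EA4696582A4 = 6554794250710909604.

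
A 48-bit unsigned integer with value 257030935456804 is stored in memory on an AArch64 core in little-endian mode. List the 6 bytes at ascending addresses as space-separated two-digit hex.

257030935456804 in hexadecimal, padded to 48 bits, is 0xE9C4AD9AAC24.
Split into bytes (most-significant first): E9 C4 AD 9A AC 24.
In little-endian order the low byte comes first in memory.
So at ascending addresses the bytes are 24 AC 9A AD C4 E9.

24 AC 9A AD C4 E9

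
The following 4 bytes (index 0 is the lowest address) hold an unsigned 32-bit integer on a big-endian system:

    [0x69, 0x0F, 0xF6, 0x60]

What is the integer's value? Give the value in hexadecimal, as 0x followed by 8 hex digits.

0x690FF660

Big-endian: lowest address holds the most-significant byte.
The bytes are already most-significant first: 0x690FF660.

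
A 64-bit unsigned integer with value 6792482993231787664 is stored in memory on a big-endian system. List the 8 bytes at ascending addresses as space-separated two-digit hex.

6792482993231787664 in hexadecimal, padded to 64 bits, is 0x5E43BF4B52767690.
Split into bytes (most-significant first): 5E 43 BF 4B 52 76 76 90.
In big-endian order the high byte comes first in memory.
So the memory order matches the most-significant-first order: 5E 43 BF 4B 52 76 76 90.

5E 43 BF 4B 52 76 76 90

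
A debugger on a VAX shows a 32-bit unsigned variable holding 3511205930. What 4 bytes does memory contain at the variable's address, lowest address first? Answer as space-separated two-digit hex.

2A C0 48 D1

3511205930 in hexadecimal, padded to 32 bits, is 0xD148C02A.
Split into bytes (most-significant first): D1 48 C0 2A.
Little-endian stores the least-significant byte at the lowest address.
So at ascending addresses the bytes are 2A C0 48 D1.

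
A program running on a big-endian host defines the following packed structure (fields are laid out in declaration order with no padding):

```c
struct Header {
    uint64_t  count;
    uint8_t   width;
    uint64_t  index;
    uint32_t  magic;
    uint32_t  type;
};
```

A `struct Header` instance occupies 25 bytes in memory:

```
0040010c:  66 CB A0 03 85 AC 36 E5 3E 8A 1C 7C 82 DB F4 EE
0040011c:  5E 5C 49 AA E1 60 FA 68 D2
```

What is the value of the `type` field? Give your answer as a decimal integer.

`type` follows `count` (8 B), `width` (1 B), `index` (8 B), `magic` (4 B), so it starts at offset 8 + 1 + 8 + 4 = 21 and occupies 4 bytes.
Bytes at offsets 21..24: 60 FA 68 D2.
In big-endian order the high byte comes first in memory.
The bytes are already most-significant first: 0x60FA68D2.
0x60FA68D2 = 1627023570.

1627023570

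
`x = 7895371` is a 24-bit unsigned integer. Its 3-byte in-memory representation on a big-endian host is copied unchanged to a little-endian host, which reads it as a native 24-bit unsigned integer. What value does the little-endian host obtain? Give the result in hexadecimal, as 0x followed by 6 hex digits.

7895371 in 24-bit hexadecimal is 0x78794B.
Stored big-endian, the bytes at ascending addresses are 78 79 4B.
Read back as little-endian, the first byte is least significant, giving 0x4B7978.

0x4B7978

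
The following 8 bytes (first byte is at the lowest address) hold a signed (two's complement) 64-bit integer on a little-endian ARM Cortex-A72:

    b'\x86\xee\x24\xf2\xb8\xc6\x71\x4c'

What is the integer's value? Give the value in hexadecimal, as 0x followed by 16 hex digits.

0x4C71C6B8F224EE86

Little-endian: lowest address holds the least-significant byte.
Reassemble most-significant byte first: 4C 71 C6 B8 F2 24 EE 86 → 0x4C71C6B8F224EE86.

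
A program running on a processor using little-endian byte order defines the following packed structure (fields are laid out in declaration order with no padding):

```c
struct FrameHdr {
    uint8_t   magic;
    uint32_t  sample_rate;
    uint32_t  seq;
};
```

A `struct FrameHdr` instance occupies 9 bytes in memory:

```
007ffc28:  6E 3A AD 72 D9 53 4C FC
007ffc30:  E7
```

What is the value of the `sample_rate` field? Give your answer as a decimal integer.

3648171322

`sample_rate` follows `magic` (1 byte), so it starts at byte offset 1 and occupies 4 bytes.
Bytes at offsets 1..4: 3A AD 72 D9.
In little-endian order the low byte comes first in memory.
Reassemble most-significant byte first: D9 72 AD 3A → 0xD972AD3A.
0xD972AD3A = 3648171322.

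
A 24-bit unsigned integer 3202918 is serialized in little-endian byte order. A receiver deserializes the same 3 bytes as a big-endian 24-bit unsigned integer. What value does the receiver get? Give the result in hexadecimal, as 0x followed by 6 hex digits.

0x66DF30

3202918 in 24-bit hexadecimal is 0x30DF66.
Stored little-endian, the bytes at ascending addresses are 66 DF 30.
Read back as big-endian, the last byte is least significant, giving 0x66DF30.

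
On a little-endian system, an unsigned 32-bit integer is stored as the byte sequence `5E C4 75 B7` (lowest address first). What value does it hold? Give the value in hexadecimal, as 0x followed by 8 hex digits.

In little-endian order the low byte comes first in memory.
Reassemble most-significant byte first: B7 75 C4 5E → 0xB775C45E.

0xB775C45E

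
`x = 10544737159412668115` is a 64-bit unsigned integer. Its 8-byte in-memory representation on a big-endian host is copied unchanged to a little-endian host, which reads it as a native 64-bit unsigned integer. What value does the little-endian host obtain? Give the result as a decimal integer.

15228543893246989970

10544737159412668115 in 64-bit hexadecimal is 0x92566E93FCA756D3.
Stored big-endian, the bytes at ascending addresses are 92 56 6E 93 FC A7 56 D3.
Read back as little-endian, the first byte is least significant, giving 0xD356A7FC936E5692.
0xD356A7FC936E5692 = 15228543893246989970.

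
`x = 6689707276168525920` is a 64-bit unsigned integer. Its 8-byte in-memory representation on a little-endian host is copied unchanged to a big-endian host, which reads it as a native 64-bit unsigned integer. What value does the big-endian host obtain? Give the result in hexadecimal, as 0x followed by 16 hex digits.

6689707276168525920 in 64-bit hexadecimal is 0x5CD69D52F75EF860.
Stored little-endian, the bytes at ascending addresses are 60 F8 5E F7 52 9D D6 5C.
Read back as big-endian, the last byte is least significant, giving 0x60F85EF7529DD65C.

0x60F85EF7529DD65C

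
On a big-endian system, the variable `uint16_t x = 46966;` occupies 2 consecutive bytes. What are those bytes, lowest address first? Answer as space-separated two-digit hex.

46966 in hexadecimal, padded to 16 bits, is 0xB776.
Split into bytes (most-significant first): B7 76.
In big-endian order the high byte comes first in memory.
So the memory order matches the most-significant-first order: B7 76.

B7 76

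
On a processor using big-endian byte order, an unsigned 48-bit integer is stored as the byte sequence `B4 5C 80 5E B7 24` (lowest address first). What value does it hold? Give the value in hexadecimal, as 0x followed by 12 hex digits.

0xB45C805EB724

Big-endian: lowest address holds the most-significant byte.
The bytes are already most-significant first: 0xB45C805EB724.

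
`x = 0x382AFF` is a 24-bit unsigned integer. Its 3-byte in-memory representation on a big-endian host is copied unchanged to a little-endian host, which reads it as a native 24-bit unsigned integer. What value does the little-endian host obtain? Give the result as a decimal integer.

16722488

Stored big-endian, the bytes at ascending addresses are 38 2A FF.
Read back as little-endian, the first byte is least significant, giving 0xFF2A38.
0xFF2A38 = 16722488.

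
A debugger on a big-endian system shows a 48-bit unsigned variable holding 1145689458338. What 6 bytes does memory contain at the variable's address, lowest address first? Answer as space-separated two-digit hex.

1145689458338 in hexadecimal, padded to 48 bits, is 0x010AC069C6A2.
Split into bytes (most-significant first): 01 0A C0 69 C6 A2.
In big-endian order the high byte comes first in memory.
So the memory order matches the most-significant-first order: 01 0A C0 69 C6 A2.

01 0A C0 69 C6 A2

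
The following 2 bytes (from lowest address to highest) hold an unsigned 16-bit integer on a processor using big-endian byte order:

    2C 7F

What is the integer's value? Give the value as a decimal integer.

11391

Big-endian stores the most-significant byte at the lowest address.
The bytes are already most-significant first: 0x2C7F.
0x2C7F = 11391.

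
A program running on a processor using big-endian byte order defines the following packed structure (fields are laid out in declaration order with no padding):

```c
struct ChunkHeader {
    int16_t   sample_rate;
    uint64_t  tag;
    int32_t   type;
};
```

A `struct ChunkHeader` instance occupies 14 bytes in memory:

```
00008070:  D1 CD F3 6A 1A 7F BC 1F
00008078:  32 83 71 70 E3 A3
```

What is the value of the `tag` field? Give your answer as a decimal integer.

17539860834667147907

`tag` follows `sample_rate` (2 bytes), so it starts at byte offset 2 and occupies 8 bytes.
Bytes at offsets 2..9: F3 6A 1A 7F BC 1F 32 83.
Big-endian stores the most-significant byte at the lowest address.
The bytes are already most-significant first: 0xF36A1A7FBC1F3283.
0xF36A1A7FBC1F3283 = 17539860834667147907.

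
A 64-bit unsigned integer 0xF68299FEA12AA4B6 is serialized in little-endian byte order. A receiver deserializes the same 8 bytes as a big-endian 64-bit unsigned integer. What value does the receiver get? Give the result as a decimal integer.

Stored little-endian, the bytes at ascending addresses are B6 A4 2A A1 FE 99 82 F6.
Read back as big-endian, the last byte is least significant, giving 0xB6A42AA1FE9982F6.
0xB6A42AA1FE9982F6 = 13160690886333006582.

13160690886333006582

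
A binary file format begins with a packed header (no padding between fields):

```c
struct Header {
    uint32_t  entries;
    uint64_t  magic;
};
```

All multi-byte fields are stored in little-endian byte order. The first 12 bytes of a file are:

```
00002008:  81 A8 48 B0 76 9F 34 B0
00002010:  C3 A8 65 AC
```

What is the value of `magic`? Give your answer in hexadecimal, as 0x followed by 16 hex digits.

0xAC65A8C3B0349F76

`magic` follows `entries` (4 bytes), so it starts at byte offset 4 and occupies 8 bytes.
Bytes at offsets 4..11: 76 9F 34 B0 C3 A8 65 AC.
Little-endian stores the least-significant byte at the lowest address.
Reassemble most-significant byte first: AC 65 A8 C3 B0 34 9F 76 → 0xAC65A8C3B0349F76.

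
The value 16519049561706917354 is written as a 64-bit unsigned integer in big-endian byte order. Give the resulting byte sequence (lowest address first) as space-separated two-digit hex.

E5 3F 74 0E 00 9C ED EA

16519049561706917354 in hexadecimal, padded to 64 bits, is 0xE53F740E009CEDEA.
Split into bytes (most-significant first): E5 3F 74 0E 00 9C ED EA.
In big-endian order the high byte comes first in memory.
So the memory order matches the most-significant-first order: E5 3F 74 0E 00 9C ED EA.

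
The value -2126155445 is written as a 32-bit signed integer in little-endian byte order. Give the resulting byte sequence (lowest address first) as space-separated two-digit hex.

Two's complement of -2126155445 in 32 bits: 2126155445 = 0x7EBA8EB5; invert → 0x8145714A; add 1 → 0x8145714B.
Split into bytes (most-significant first): 81 45 71 4B.
In little-endian order the low byte comes first in memory.
So at ascending addresses the bytes are 4B 71 45 81.

4B 71 45 81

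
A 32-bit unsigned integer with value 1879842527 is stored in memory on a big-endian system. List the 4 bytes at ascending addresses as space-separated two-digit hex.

70 0C 1E DF

1879842527 in hexadecimal, padded to 32 bits, is 0x700C1EDF.
Split into bytes (most-significant first): 70 0C 1E DF.
Big-endian: lowest address holds the most-significant byte.
So the memory order matches the most-significant-first order: 70 0C 1E DF.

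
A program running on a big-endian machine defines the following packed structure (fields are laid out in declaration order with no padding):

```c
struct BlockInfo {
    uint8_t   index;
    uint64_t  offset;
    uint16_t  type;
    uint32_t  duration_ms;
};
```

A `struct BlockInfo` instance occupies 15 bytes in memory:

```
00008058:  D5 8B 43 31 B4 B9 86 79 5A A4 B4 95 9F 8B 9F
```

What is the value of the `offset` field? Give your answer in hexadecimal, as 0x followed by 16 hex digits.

`offset` follows `index` (1 byte), so it starts at byte offset 1 and occupies 8 bytes.
Bytes at offsets 1..8: 8B 43 31 B4 B9 86 79 5A.
In big-endian order the high byte comes first in memory.
The bytes are already most-significant first: 0x8B4331B4B986795A.

0x8B4331B4B986795A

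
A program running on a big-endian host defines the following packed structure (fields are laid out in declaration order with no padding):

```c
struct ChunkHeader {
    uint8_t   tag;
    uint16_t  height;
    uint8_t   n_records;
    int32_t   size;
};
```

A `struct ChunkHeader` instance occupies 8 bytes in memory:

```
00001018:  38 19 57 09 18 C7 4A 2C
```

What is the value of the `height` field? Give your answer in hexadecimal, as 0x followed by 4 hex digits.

`height` follows `tag` (1 byte), so it starts at byte offset 1 and occupies 2 bytes.
Bytes at offsets 1..2: 19 57.
Big-endian: lowest address holds the most-significant byte.
The bytes are already most-significant first: 0x1957.

0x1957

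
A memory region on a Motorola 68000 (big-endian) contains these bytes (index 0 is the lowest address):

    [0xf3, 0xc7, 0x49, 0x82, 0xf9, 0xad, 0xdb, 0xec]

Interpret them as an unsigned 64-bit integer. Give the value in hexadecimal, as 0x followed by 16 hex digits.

0xF3C74982F9ADDBEC

In big-endian order the high byte comes first in memory.
The bytes are already most-significant first: 0xF3C74982F9ADDBEC.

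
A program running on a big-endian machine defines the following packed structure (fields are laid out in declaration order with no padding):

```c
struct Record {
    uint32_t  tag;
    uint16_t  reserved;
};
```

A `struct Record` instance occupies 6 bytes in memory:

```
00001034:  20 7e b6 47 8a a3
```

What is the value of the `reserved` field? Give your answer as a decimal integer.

`reserved` follows `tag` (4 bytes), so it starts at byte offset 4 and occupies 2 bytes.
Bytes at offsets 4..5: 8A A3.
Big-endian stores the most-significant byte at the lowest address.
The bytes are already most-significant first: 0x8AA3.
0x8AA3 = 35491.

35491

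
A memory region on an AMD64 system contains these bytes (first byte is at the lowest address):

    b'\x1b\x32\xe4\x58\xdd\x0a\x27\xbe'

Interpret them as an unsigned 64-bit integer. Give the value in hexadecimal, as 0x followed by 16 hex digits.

In little-endian order the low byte comes first in memory.
Reassemble most-significant byte first: BE 27 0A DD 58 E4 32 1B → 0xBE270ADD58E4321B.

0xBE270ADD58E4321B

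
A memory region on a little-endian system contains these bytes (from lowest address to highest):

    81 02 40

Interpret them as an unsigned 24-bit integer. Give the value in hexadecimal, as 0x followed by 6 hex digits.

0x400281

In little-endian order the low byte comes first in memory.
Reassemble most-significant byte first: 40 02 81 → 0x400281.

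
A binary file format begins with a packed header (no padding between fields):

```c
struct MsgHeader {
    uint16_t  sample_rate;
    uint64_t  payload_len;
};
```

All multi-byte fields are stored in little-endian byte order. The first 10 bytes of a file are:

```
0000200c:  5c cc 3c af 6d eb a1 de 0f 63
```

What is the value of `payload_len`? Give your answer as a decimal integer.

`payload_len` follows `sample_rate` (2 bytes), so it starts at byte offset 2 and occupies 8 bytes.
Bytes at offsets 2..9: 3C AF 6D EB A1 DE 0F 63.
In little-endian order the low byte comes first in memory.
Reassemble most-significant byte first: 63 0F DE A1 EB 6D AF 3C → 0x630FDEA1EB6DAF3C.
0x630FDEA1EB6DAF3C = 7138168721426460476.

7138168721426460476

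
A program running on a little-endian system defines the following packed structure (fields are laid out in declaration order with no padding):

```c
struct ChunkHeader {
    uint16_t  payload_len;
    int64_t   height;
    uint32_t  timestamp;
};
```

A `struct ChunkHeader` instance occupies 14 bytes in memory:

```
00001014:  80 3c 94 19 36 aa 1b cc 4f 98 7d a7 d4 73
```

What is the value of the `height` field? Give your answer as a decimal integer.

`height` follows `payload_len` (2 bytes), so it starts at byte offset 2 and occupies 8 bytes.
Bytes at offsets 2..9: 94 19 36 AA 1B CC 4F 98.
In little-endian order the low byte comes first in memory.
Reassemble most-significant byte first: 98 4F CC 1B AA 36 19 94 → 0x984FCC1BAA361994.
Top bit is set, so as a signed 64-bit value this is 0x984FCC1BAA361994 − 2^64 = -7471528837592508012.

-7471528837592508012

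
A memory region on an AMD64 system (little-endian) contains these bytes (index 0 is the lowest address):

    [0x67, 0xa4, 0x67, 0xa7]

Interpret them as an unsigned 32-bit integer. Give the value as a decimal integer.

In little-endian order the low byte comes first in memory.
Reassemble most-significant byte first: A7 67 A4 67 → 0xA767A467.
0xA767A467 = 2808587367.

2808587367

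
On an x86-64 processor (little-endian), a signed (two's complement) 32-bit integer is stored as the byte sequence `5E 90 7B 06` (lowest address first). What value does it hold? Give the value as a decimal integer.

Little-endian stores the least-significant byte at the lowest address.
Reassemble most-significant byte first: 06 7B 90 5E → 0x067B905E.
0x067B905E = 108761182.

108761182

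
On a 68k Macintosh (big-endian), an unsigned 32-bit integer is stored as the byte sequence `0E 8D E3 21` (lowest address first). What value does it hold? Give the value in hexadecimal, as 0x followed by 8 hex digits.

0x0E8DE321

Big-endian: lowest address holds the most-significant byte.
The bytes are already most-significant first: 0x0E8DE321.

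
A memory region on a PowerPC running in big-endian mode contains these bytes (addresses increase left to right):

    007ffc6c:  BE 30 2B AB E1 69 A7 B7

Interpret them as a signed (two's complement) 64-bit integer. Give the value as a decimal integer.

-4742242390399932489

Big-endian: lowest address holds the most-significant byte.
The bytes are already most-significant first: 0xBE302BABE169A7B7.
Top bit is set, so as a signed 64-bit value this is 0xBE302BABE169A7B7 − 2^64 = -4742242390399932489.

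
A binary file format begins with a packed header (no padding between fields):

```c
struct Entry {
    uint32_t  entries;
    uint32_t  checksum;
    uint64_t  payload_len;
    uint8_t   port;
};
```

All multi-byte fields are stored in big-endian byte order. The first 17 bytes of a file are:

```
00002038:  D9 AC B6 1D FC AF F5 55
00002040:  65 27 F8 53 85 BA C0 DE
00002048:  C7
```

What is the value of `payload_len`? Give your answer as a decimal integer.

7289067559532019934

`payload_len` follows `entries` (4 B), `checksum` (4 B), so it starts at offset 4 + 4 = 8 and occupies 8 bytes.
Bytes at offsets 8..15: 65 27 F8 53 85 BA C0 DE.
Big-endian: lowest address holds the most-significant byte.
The bytes are already most-significant first: 0x6527F85385BAC0DE.
0x6527F85385BAC0DE = 7289067559532019934.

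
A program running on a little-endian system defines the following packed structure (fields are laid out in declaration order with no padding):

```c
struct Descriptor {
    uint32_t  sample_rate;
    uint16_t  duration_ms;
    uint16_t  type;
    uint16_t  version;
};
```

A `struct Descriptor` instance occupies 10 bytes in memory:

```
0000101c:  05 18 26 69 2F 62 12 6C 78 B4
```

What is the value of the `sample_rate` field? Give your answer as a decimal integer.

1764104197

`sample_rate` is the first field, at byte offset 0, occupying 4 bytes.
Bytes at offsets 0..3: 05 18 26 69.
Little-endian stores the least-significant byte at the lowest address.
Reassemble most-significant byte first: 69 26 18 05 → 0x69261805.
0x69261805 = 1764104197.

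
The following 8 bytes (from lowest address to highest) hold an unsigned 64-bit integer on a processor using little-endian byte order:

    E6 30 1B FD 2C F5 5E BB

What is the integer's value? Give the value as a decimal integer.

Little-endian: lowest address holds the least-significant byte.
Reassemble most-significant byte first: BB 5E F5 2C FD 1B 30 E6 → 0xBB5EF52CFD1B30E6.
0xBB5EF52CFD1B30E6 = 13501498306477109478.

13501498306477109478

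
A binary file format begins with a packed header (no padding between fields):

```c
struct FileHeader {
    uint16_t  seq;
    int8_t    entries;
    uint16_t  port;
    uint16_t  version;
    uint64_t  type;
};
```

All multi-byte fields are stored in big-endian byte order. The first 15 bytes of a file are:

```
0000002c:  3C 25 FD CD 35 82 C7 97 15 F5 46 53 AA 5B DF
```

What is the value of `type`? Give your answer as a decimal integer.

10886877356638231519

`type` follows `seq` (2 B), `entries` (1 B), `port` (2 B), `version` (2 B), so it starts at offset 2 + 1 + 2 + 2 = 7 and occupies 8 bytes.
Bytes at offsets 7..14: 97 15 F5 46 53 AA 5B DF.
Big-endian stores the most-significant byte at the lowest address.
The bytes are already most-significant first: 0x9715F54653AA5BDF.
0x9715F54653AA5BDF = 10886877356638231519.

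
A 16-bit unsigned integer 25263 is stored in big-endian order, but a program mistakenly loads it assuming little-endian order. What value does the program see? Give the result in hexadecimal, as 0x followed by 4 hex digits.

25263 in 16-bit hexadecimal is 0x62AF.
Stored big-endian, the bytes at ascending addresses are 62 AF.
Read back as little-endian, the first byte is least significant, giving 0xAF62.

0xAF62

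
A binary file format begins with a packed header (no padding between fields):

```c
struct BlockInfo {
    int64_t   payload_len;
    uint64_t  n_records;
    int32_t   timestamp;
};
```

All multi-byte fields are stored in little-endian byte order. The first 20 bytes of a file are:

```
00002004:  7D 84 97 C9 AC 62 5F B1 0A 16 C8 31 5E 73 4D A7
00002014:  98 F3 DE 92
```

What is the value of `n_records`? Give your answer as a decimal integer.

12055418625940002314

`n_records` follows `payload_len` (8 bytes), so it starts at byte offset 8 and occupies 8 bytes.
Bytes at offsets 8..15: 0A 16 C8 31 5E 73 4D A7.
Little-endian stores the least-significant byte at the lowest address.
Reassemble most-significant byte first: A7 4D 73 5E 31 C8 16 0A → 0xA74D735E31C8160A.
0xA74D735E31C8160A = 12055418625940002314.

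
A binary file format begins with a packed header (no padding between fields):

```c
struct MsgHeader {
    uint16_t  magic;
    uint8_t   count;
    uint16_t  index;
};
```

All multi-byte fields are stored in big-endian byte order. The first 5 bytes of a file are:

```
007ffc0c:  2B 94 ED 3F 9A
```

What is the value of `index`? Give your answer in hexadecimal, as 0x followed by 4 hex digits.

`index` follows `magic` (2 B), `count` (1 B), so it starts at offset 2 + 1 = 3 and occupies 2 bytes.
Bytes at offsets 3..4: 3F 9A.
Big-endian: lowest address holds the most-significant byte.
The bytes are already most-significant first: 0x3F9A.

0x3F9A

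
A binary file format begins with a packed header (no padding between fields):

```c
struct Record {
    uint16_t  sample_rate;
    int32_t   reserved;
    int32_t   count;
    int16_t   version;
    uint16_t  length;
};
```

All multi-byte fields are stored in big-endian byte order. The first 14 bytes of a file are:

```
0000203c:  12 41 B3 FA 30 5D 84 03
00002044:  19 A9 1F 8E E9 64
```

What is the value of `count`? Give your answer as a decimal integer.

`count` follows `sample_rate` (2 B), `reserved` (4 B), so it starts at offset 2 + 4 = 6 and occupies 4 bytes.
Bytes at offsets 6..9: 84 03 19 A9.
Big-endian: lowest address holds the most-significant byte.
The bytes are already most-significant first: 0x840319A9.
Top bit is set, so as a signed 32-bit value this is 0x840319A9 − 2^32 = -2080171607.

-2080171607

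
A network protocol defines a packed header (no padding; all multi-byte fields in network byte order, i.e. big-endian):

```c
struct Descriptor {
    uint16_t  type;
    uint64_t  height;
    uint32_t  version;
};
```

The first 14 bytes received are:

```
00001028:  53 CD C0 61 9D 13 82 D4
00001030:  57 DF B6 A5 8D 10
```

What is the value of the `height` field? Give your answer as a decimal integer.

`height` follows `type` (2 bytes), so it starts at byte offset 2 and occupies 8 bytes.
Bytes at offsets 2..9: C0 61 9D 13 82 D4 57 DF.
Big-endian stores the most-significant byte at the lowest address.
The bytes are already most-significant first: 0xC0619D1382D457DF.
0xC0619D1382D457DF = 13862533835147991007.

13862533835147991007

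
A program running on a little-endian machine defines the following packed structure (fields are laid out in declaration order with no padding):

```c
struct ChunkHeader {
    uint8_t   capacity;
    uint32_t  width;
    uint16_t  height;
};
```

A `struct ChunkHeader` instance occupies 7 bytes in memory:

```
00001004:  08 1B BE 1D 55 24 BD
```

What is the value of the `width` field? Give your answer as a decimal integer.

1428012571

`width` follows `capacity` (1 byte), so it starts at byte offset 1 and occupies 4 bytes.
Bytes at offsets 1..4: 1B BE 1D 55.
In little-endian order the low byte comes first in memory.
Reassemble most-significant byte first: 55 1D BE 1B → 0x551DBE1B.
0x551DBE1B = 1428012571.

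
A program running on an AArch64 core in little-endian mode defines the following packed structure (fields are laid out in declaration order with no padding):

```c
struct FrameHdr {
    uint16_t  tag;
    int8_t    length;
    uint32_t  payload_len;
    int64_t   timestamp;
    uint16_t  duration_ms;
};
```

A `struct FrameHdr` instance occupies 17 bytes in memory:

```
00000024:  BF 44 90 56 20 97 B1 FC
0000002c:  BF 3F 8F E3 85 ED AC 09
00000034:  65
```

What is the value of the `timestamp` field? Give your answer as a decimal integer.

-5985981117298130948

`timestamp` follows `tag` (2 B), `length` (1 B), `payload_len` (4 B), so it starts at offset 2 + 1 + 4 = 7 and occupies 8 bytes.
Bytes at offsets 7..14: FC BF 3F 8F E3 85 ED AC.
In little-endian order the low byte comes first in memory.
Reassemble most-significant byte first: AC ED 85 E3 8F 3F BF FC → 0xACED85E38F3FBFFC.
Top bit is set, so as a signed 64-bit value this is 0xACED85E38F3FBFFC − 2^64 = -5985981117298130948.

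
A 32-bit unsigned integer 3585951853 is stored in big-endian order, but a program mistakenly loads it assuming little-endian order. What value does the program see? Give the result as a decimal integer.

1833483733

3585951853 in 32-bit hexadecimal is 0xD5BD486D.
Stored big-endian, the bytes at ascending addresses are D5 BD 48 6D.
Read back as little-endian, the first byte is least significant, giving 0x6D48BDD5.
0x6D48BDD5 = 1833483733.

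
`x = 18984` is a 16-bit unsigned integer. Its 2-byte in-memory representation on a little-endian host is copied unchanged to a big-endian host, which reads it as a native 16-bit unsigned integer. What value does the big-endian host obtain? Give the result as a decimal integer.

18984 in 16-bit hexadecimal is 0x4A28.
Stored little-endian, the bytes at ascending addresses are 28 4A.
Read back as big-endian, the last byte is least significant, giving 0x284A.
0x284A = 10314.

10314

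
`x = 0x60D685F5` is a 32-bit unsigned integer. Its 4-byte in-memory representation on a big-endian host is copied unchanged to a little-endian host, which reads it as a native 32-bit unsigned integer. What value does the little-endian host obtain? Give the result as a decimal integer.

4119189088

Stored big-endian, the bytes at ascending addresses are 60 D6 85 F5.
Read back as little-endian, the first byte is least significant, giving 0xF585D660.
0xF585D660 = 4119189088.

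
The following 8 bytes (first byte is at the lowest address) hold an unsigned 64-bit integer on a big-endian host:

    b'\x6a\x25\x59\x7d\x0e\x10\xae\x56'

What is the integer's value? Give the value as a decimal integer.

Big-endian stores the most-significant byte at the lowest address.
The bytes are already most-significant first: 0x6A25597D0E10AE56.
0x6A25597D0E10AE56 = 7648617935800413782.

7648617935800413782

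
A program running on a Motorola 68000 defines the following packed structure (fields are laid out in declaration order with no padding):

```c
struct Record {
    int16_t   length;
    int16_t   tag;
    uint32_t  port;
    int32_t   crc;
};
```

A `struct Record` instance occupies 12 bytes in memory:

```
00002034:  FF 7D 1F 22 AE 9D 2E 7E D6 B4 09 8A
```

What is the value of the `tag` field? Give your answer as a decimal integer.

`tag` follows `length` (2 bytes), so it starts at byte offset 2 and occupies 2 bytes.
Bytes at offsets 2..3: 1F 22.
Big-endian: lowest address holds the most-significant byte.
The bytes are already most-significant first: 0x1F22.
0x1F22 = 7970.

7970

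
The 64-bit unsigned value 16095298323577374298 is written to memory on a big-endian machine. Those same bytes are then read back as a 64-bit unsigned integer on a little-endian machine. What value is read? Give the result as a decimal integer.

6487089443415809503

16095298323577374298 in 64-bit hexadecimal is 0xDF5DFC8C7AC5065A.
Stored big-endian, the bytes at ascending addresses are DF 5D FC 8C 7A C5 06 5A.
Read back as little-endian, the first byte is least significant, giving 0x5A06C57A8CFC5DDF.
0x5A06C57A8CFC5DDF = 6487089443415809503.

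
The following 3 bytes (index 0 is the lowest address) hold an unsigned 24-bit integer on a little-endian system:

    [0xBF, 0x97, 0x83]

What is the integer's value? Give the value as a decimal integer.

Little-endian: lowest address holds the least-significant byte.
Reassemble most-significant byte first: 83 97 BF → 0x8397BF.
0x8397BF = 8624063.

8624063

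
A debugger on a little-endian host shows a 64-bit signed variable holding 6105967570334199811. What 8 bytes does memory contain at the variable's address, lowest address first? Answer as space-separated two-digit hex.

6105967570334199811 in hexadecimal, padded to 64 bits, is 0x54BCC12787D33003.
Split into bytes (most-significant first): 54 BC C1 27 87 D3 30 03.
In little-endian order the low byte comes first in memory.
So at ascending addresses the bytes are 03 30 D3 87 27 C1 BC 54.

03 30 D3 87 27 C1 BC 54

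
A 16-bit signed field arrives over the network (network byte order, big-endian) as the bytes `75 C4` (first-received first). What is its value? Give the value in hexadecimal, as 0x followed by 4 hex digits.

In big-endian order the high byte comes first in memory.
The bytes are already most-significant first: 0x75C4.

0x75C4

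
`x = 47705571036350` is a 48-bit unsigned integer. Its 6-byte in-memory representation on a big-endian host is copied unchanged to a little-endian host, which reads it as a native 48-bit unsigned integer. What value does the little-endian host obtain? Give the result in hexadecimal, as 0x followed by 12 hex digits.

47705571036350 in 48-bit hexadecimal is 0x2B63519D8CBE.
Stored big-endian, the bytes at ascending addresses are 2B 63 51 9D 8C BE.
Read back as little-endian, the first byte is least significant, giving 0xBE8C9D51632B.

0xBE8C9D51632B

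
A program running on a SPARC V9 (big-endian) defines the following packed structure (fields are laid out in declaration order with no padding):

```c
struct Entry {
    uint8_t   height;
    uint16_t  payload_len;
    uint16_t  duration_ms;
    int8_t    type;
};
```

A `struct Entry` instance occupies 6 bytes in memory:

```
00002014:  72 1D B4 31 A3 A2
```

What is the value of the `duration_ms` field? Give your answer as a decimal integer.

12707

`duration_ms` follows `height` (1 B), `payload_len` (2 B), so it starts at offset 1 + 2 = 3 and occupies 2 bytes.
Bytes at offsets 3..4: 31 A3.
Big-endian: lowest address holds the most-significant byte.
The bytes are already most-significant first: 0x31A3.
0x31A3 = 12707.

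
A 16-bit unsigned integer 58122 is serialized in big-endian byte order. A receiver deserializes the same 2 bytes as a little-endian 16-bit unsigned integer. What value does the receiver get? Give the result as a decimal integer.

58122 in 16-bit hexadecimal is 0xE30A.
Stored big-endian, the bytes at ascending addresses are E3 0A.
Read back as little-endian, the first byte is least significant, giving 0x0AE3.
0x0AE3 = 2787.

2787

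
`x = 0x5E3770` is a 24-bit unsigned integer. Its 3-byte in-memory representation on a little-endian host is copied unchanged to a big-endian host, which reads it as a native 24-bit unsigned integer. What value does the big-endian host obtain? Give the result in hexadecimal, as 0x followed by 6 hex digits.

Stored little-endian, the bytes at ascending addresses are 70 37 5E.
Read back as big-endian, the last byte is least significant, giving 0x70375E.

0x70375E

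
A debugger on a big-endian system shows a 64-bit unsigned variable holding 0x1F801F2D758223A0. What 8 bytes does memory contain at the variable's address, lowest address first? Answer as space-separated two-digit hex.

Split into bytes (most-significant first): 1F 80 1F 2D 75 82 23 A0.
Big-endian: lowest address holds the most-significant byte.
So the memory order matches the most-significant-first order: 1F 80 1F 2D 75 82 23 A0.

1F 80 1F 2D 75 82 23 A0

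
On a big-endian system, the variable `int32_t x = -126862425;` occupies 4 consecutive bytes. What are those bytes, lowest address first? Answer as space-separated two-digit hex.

Two's complement of -126862425 in 32 bits: 126862425 = 0x078FC459; invert → 0xF8703BA6; add 1 → 0xF8703BA7.
Split into bytes (most-significant first): F8 70 3B A7.
Big-endian stores the most-significant byte at the lowest address.
So the memory order matches the most-significant-first order: F8 70 3B A7.

F8 70 3B A7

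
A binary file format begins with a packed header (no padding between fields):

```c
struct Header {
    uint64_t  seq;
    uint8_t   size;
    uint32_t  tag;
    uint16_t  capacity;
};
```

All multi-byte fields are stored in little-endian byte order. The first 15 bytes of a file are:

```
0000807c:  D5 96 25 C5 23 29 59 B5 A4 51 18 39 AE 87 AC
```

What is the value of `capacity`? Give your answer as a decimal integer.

44167

`capacity` follows `seq` (8 B), `size` (1 B), `tag` (4 B), so it starts at offset 8 + 1 + 4 = 13 and occupies 2 bytes.
Bytes at offsets 13..14: 87 AC.
Little-endian stores the least-significant byte at the lowest address.
Reassemble most-significant byte first: AC 87 → 0xAC87.
0xAC87 = 44167.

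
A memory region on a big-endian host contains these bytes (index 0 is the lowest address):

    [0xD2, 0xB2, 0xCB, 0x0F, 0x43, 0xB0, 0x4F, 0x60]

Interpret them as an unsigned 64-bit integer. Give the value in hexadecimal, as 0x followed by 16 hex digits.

0xD2B2CB0F43B04F60

Big-endian stores the most-significant byte at the lowest address.
The bytes are already most-significant first: 0xD2B2CB0F43B04F60.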